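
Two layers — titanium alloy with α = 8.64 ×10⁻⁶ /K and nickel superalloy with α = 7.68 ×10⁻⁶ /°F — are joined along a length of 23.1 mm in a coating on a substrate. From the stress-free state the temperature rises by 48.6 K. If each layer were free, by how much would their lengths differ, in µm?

nickel superalloy: α = 7.68×10⁻⁶/°F × 9/5 = 13.8×10⁻⁶/K.
Δα = |8.64 − 13.8|×10⁻⁶/K = 5.18×10⁻⁶/K.
ΔL_mismatch = Δα·L·ΔT = 5.18×10⁻⁶ × 23.1 mm × 48.6 K = 5.82 µm.

5.82 µm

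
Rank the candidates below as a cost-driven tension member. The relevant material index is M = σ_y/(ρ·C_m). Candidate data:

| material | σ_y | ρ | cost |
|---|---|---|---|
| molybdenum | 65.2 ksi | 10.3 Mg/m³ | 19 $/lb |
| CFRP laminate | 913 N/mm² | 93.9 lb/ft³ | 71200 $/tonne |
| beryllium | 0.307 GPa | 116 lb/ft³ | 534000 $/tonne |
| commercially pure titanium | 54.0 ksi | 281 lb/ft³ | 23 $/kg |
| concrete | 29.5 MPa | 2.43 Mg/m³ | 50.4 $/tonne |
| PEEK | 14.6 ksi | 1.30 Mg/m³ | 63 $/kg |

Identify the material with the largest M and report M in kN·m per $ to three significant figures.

After converting to SI:
  molybdenum: σ_y = 449.5 MPa, ρ = 10300 kg/m³, cost = 41.89 $/kg
  CFRP laminate: σ_y = 913.0 MPa, ρ = 1504 kg/m³, cost = 71.20 $/kg
  beryllium: σ_y = 307.0 MPa, ρ = 1858 kg/m³, cost = 534.0 $/kg
  commercially pure titanium: σ_y = 372.3 MPa, ρ = 4501 kg/m³, cost = 23.00 $/kg
  concrete: σ_y = 29.50 MPa, ρ = 2430 kg/m³, cost = 0.05040 $/kg
  PEEK: σ_y = 100.7 MPa, ρ = 1300 kg/m³, cost = 63.00 $/kg
  concrete: M = 241 kN·m per $
  CFRP laminate: M = 8.53 kN·m per $
  commercially pure titanium: M = 3.60 kN·m per $
  PEEK: M = 1.23 kN·m per $
  molybdenum: M = 1.04 kN·m per $
  beryllium: M = 0.309 kN·m per $
Highest index: concrete.

concrete, M = 241 kN·m per $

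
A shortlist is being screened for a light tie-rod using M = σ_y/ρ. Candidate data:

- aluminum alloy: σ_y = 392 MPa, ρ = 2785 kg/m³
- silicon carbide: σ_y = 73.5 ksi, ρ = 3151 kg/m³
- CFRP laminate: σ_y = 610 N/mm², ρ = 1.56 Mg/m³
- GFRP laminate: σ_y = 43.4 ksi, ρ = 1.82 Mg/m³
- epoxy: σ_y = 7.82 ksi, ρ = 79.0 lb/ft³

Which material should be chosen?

CFRP laminate

Normalizing units and computing the index:
  aluminum alloy: σ_y = 392.0 MPa, ρ = 2785 kg/m³
  silicon carbide: σ_y = 506.8 MPa, ρ = 3151 kg/m³
  CFRP laminate: σ_y = 610.0 MPa, ρ = 1560 kg/m³
  GFRP laminate: σ_y = 299.2 MPa, ρ = 1820 kg/m³
  epoxy: σ_y = 53.92 MPa, ρ = 1265 kg/m³
  CFRP laminate: M = 391 kN·m/kg
  GFRP laminate: M = 164 kN·m/kg
  silicon carbide: M = 161 kN·m/kg
  aluminum alloy: M = 141 kN·m/kg
  epoxy: M = 42.6 kN·m/kg
CFRP laminate ranks first.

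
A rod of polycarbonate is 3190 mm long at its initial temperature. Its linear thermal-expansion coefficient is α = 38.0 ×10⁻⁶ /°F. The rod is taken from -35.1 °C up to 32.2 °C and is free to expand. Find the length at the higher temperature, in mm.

3204.7 mm

Convert α: 38.0×10⁻⁶/°F × (9/5) = 68.4×10⁻⁶/K.
ΔT = 32.2 − (-35.1) = 67.30 K.
ΔL = α·L₀·ΔT = 68.4×10⁻⁶ × 3190 mm × 67.30 K = 14.7 mm.
L = L₀ + ΔL = 3190 + 14.7 = 3204.7 mm.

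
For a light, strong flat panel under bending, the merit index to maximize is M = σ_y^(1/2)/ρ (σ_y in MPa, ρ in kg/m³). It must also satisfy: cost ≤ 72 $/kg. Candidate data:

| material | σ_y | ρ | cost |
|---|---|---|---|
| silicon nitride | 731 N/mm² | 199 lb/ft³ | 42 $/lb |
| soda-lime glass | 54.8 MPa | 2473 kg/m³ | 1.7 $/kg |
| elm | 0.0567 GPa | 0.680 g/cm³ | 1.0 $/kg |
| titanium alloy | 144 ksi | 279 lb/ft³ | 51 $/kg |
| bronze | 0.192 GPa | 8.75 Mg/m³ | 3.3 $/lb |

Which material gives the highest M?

elm

Screen on constraints: cost ≤ 72 $/kg. Survivors: soda-lime glass, elm, titanium alloy, bronze.
Convert each candidate to consistent units, then evaluate M:
  soda-lime glass: σ_y = 54.80 MPa, ρ = 2473 kg/m³
  elm: σ_y = 56.70 MPa, ρ = 680.0 kg/m³
  titanium alloy: σ_y = 992.8 MPa, ρ = 4469 kg/m³
  bronze: σ_y = 192.0 MPa, ρ = 8750 kg/m³
  elm: M = 11.1×10⁻³
  titanium alloy: M = 7.05×10⁻³
  soda-lime glass: M = 2.99×10⁻³
  bronze: M = 1.58×10⁻³
The maximum is for elm.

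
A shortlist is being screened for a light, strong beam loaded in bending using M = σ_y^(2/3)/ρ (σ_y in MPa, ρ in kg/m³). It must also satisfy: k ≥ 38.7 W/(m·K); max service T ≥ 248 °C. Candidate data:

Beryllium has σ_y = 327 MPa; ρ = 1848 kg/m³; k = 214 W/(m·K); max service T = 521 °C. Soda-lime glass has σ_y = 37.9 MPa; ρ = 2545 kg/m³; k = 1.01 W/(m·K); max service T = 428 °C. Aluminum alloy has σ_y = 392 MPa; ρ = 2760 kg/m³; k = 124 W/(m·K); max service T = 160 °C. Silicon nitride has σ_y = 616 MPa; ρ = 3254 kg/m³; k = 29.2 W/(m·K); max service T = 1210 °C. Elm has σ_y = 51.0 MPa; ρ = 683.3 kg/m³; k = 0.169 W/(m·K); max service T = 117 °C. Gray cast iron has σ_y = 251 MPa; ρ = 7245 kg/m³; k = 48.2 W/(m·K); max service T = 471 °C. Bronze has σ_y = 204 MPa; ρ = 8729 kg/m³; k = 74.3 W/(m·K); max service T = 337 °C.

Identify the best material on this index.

Screen on constraints: k ≥ 38.7 W/(m·K); max service T ≥ 248 °C. Survivors: beryllium, gray cast iron, bronze.
Per-candidate index values:
  beryllium: M = 25.7×10⁻³
  gray cast iron: M = 5.49×10⁻³
  bronze: M = 3.97×10⁻³
The maximum is for beryllium.

beryllium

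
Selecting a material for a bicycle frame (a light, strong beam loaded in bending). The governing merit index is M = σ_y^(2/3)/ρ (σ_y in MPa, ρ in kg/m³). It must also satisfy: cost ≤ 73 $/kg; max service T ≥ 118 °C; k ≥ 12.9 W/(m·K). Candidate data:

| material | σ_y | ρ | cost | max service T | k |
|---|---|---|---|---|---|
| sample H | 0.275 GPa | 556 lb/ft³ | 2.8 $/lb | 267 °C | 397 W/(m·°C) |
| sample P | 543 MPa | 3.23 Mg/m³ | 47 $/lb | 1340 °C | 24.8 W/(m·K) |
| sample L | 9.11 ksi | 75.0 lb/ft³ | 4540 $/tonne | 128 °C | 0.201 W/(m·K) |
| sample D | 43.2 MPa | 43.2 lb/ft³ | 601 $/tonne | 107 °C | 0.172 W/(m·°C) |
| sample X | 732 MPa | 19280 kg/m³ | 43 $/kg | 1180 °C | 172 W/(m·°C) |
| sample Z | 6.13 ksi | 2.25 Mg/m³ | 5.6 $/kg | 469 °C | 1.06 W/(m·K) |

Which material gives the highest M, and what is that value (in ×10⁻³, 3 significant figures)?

sample H, M = 4.75×10⁻³

Screen on constraints: cost ≤ 73 $/kg; max service T ≥ 118 °C; k ≥ 12.9 W/(m·K). Survivors: sample H, sample X.
Convert each candidate to consistent units, then evaluate M:
  sample H: σ_y = 275.0 MPa, ρ = 8906 kg/m³
  sample X: σ_y = 732.0 MPa, ρ = 19280 kg/m³
  sample H: M = 4.75×10⁻³
  sample X: M = 4.21×10⁻³
Sample H ranks first.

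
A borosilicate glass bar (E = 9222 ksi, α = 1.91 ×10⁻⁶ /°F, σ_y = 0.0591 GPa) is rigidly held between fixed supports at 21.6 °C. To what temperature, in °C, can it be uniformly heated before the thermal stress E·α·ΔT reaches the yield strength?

E = 9222 ksi = 63.58 GPa.
α = 1.91×10⁻⁶/°F × 9/5 = 3.44×10⁻⁶/K.
σ_y = 0.0591 GPa = 59.10 MPa.
E·α·ΔT = 59.10 MPa ⇒ ΔT = 59.10 / (63.58×10³ × 3.44×10⁻⁶) = 270.4 K.
T = 21.6 + 270.4 = 292.0 °C.

292 °C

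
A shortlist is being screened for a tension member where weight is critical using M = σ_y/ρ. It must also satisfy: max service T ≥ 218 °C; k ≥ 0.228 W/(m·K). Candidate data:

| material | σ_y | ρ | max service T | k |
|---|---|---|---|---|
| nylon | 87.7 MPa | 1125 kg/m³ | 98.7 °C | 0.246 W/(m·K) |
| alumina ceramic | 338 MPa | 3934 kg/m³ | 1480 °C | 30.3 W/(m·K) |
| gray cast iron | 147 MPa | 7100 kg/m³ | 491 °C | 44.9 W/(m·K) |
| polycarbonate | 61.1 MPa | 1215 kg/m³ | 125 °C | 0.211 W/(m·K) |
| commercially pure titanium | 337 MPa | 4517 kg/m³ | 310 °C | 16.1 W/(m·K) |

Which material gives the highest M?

alumina ceramic

Screen on constraints: max service T ≥ 218 °C; k ≥ 0.228 W/(m·K). Survivors: alumina ceramic, gray cast iron, commercially pure titanium.
Evaluate M for each candidate:
  alumina ceramic: M = 85.9 kN·m/kg
  commercially pure titanium: M = 74.6 kN·m/kg
  gray cast iron: M = 20.7 kN·m/kg
Alumina ceramic has the largest M.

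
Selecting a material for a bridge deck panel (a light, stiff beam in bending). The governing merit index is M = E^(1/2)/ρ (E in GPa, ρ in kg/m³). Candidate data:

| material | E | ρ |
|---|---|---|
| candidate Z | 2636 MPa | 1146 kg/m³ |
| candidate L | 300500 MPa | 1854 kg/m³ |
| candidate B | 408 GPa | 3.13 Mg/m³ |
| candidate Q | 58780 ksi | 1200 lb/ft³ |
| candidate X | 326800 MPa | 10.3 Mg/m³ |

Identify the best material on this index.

candidate L

After converting to SI:
  candidate Z: E = 2.636 GPa, ρ = 1146 kg/m³
  candidate L: E = 300.5 GPa, ρ = 1854 kg/m³
  candidate B: E = 408.0 GPa, ρ = 3130 kg/m³
  candidate Q: E = 405.3 GPa, ρ = 19220 kg/m³
  candidate X: E = 326.8 GPa, ρ = 10300 kg/m³
  candidate L: M = 9.35×10⁻³
  candidate B: M = 6.45×10⁻³
  candidate X: M = 1.76×10⁻³
  candidate Z: M = 1.42×10⁻³
  candidate Q: M = 1.05×10⁻³
Candidate L ranks first.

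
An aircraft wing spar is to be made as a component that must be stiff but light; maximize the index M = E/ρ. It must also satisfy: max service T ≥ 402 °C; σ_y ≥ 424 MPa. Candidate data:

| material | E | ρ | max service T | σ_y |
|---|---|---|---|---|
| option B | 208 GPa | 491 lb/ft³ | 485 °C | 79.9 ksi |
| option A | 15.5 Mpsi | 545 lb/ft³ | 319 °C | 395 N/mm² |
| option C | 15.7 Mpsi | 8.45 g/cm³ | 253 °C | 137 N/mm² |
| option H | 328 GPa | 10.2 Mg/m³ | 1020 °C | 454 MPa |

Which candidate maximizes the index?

Screen on constraints: max service T ≥ 402 °C; σ_y ≥ 424 MPa. Survivors: option B, option H.
In SI units:
  option B: E = 208.0 GPa, ρ = 7865 kg/m³
  option H: E = 328.0 GPa, ρ = 10200 kg/m³
  option H: M = 32.2 MN·m/kg
  option B: M = 26.4 MN·m/kg
The maximum is for option H.

option H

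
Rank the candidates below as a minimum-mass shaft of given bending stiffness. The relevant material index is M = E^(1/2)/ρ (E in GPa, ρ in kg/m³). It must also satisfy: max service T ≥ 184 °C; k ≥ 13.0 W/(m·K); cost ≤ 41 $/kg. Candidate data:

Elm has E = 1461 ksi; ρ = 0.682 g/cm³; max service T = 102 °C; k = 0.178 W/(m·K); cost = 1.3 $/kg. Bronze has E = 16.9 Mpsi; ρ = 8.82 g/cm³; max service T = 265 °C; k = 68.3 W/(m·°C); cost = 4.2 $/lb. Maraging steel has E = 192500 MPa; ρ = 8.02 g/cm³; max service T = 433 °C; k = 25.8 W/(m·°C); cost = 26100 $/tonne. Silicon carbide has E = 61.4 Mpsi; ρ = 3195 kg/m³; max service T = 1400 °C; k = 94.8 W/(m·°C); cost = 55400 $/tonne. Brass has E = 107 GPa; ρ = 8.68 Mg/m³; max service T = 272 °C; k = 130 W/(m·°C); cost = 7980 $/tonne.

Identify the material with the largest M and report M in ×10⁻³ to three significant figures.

Screen on constraints: max service T ≥ 184 °C; k ≥ 13.0 W/(m·K); cost ≤ 41 $/kg. Survivors: bronze, maraging steel, brass.
Putting every candidate on a common basis:
  bronze: E = 116.5 GPa, ρ = 8820 kg/m³
  maraging steel: E = 192.5 GPa, ρ = 8020 kg/m³
  brass: E = 107.0 GPa, ρ = 8680 kg/m³
  maraging steel: M = 1.73×10⁻³
  bronze: M = 1.22×10⁻³
  brass: M = 1.19×10⁻³
Maraging steel has the largest M.

maraging steel, M = 1.73×10⁻³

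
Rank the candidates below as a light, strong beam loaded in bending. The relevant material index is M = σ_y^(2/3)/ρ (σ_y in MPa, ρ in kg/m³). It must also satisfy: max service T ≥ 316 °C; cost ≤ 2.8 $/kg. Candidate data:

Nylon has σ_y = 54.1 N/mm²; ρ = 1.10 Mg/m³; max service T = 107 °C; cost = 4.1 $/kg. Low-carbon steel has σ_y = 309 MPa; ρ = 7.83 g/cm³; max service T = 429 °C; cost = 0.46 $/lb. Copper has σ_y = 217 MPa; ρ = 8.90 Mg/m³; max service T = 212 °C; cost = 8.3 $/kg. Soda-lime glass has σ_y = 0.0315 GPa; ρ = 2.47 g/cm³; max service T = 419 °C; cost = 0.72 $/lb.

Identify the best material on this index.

Screen on constraints: max service T ≥ 316 °C; cost ≤ 2.8 $/kg. Survivors: low-carbon steel, soda-lime glass.
Putting every candidate on a common basis:
  low-carbon steel: σ_y = 309.0 MPa, ρ = 7830 kg/m³
  soda-lime glass: σ_y = 31.50 MPa, ρ = 2470 kg/m³
  low-carbon steel: M = 5.84×10⁻³
  soda-lime glass: M = 4.04×10⁻³
Low-carbon steel has the largest M.

low-carbon steel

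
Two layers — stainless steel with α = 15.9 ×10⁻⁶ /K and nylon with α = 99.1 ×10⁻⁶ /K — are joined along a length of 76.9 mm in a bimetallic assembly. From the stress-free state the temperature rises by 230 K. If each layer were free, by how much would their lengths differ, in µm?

Δα = |15.9 − 99.1|×10⁻⁶/K = 83.2×10⁻⁶/K.
ΔL_mismatch = Δα·L·ΔT = 83.2×10⁻⁶ × 76.9 mm × 230.0 K = 1470 µm.

1470 µm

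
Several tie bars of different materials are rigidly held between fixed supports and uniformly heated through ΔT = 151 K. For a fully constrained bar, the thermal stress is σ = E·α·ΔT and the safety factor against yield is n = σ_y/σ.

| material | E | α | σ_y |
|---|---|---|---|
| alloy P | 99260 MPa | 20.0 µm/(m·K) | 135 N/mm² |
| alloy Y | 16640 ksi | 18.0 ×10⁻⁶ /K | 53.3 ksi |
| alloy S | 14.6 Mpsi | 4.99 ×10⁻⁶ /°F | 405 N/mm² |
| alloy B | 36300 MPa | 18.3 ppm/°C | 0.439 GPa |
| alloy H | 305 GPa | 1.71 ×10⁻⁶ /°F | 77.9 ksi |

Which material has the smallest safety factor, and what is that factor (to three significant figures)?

Per material, after unit conversion:
  alloy P: E = 99.26, α = 20.0, σ_y = 135.0 → σ = 300 MPa, n = 0.450
  alloy Y: E = 114.7, α = 18.0, σ_y = 367.5 → σ = 312 MPa, n = 1.18
  alloy S: E = 100.7, α = 8.98, σ_y = 405.0 → σ = 137 MPa, n = 2.97
  alloy B: E = 36.30, α = 18.3, σ_y = 439.0 → σ = 100 MPa, n = 4.38
  alloy H: E = 305.0, α = 3.08, σ_y = 537.1 → σ = 142 MPa, n = 3.79
The minimum is alloy P at n = 0.450.

alloy P, n = 0.450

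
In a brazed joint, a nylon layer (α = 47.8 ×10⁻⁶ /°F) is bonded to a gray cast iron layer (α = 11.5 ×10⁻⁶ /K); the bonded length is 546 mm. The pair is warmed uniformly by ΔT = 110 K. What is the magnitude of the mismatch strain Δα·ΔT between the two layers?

8.20×10⁻³

nylon: α = 47.8×10⁻⁶/°F × 9/5 = 86.0×10⁻⁶/K.
Δα = |86.0 − 11.5|×10⁻⁶/K = 74.5×10⁻⁶/K.
Mismatch strain = Δα·ΔT = 74.5×10⁻⁶ × 110.0 = 8.20×10⁻³.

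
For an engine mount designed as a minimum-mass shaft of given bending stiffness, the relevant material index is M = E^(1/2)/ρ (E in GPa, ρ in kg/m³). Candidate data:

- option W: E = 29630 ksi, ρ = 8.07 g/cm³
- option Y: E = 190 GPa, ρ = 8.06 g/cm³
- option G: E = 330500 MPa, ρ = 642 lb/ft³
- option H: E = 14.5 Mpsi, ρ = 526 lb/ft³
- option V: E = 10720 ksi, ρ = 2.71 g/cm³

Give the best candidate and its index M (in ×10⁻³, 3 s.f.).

option V, M = 3.17×10⁻³

Putting every candidate on a common basis:
  option W: E = 204.3 GPa, ρ = 8070 kg/m³
  option Y: E = 190.0 GPa, ρ = 8060 kg/m³
  option G: E = 330.5 GPa, ρ = 10280 kg/m³
  option H: E = 99.97 GPa, ρ = 8426 kg/m³
  option V: E = 73.91 GPa, ρ = 2710 kg/m³
  option V: M = 3.17×10⁻³
  option W: M = 1.77×10⁻³
  option G: M = 1.77×10⁻³
  option Y: M = 1.71×10⁻³
  option H: M = 1.19×10⁻³
Option V has the largest M.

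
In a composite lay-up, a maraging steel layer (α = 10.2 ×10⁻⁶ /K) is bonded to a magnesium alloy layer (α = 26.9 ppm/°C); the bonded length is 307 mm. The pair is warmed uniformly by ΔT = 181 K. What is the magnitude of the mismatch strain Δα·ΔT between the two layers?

3.02×10⁻³

Δα = |10.2 − 26.9|×10⁻⁶/K = 16.7×10⁻⁶/K.
Mismatch strain = Δα·ΔT = 16.7×10⁻⁶ × 181.0 = 3.02×10⁻³.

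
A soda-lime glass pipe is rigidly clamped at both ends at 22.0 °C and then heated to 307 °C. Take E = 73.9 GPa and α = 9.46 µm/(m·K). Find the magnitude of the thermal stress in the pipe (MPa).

199 MPa

ΔT = 285.0 K. Constrained thermal stress σ = E·α·ΔT = 73.90×10³ MPa × 9.46×10⁻⁶ × 285.0 = 199 MPa (compressive).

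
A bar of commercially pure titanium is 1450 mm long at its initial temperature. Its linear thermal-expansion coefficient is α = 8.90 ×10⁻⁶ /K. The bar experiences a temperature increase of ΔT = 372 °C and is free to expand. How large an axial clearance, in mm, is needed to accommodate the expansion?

4.80 mm

ΔL = α·L₀·ΔT = 8.90×10⁻⁶ × 1450 mm × 372.0 K = 4.80 mm.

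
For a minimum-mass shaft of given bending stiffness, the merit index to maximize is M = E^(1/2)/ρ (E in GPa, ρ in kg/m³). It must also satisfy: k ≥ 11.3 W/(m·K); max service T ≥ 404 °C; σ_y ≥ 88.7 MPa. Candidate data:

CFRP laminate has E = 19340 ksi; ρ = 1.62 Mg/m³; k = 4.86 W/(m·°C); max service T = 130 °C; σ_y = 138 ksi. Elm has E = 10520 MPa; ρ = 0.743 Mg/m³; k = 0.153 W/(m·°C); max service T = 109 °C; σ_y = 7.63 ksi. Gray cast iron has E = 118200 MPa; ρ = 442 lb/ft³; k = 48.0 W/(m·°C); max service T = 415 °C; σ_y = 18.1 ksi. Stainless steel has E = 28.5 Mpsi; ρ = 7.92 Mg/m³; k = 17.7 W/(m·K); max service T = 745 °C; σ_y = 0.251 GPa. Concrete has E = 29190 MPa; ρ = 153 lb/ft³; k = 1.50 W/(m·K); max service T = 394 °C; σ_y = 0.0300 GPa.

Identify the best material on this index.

Screen on constraints: k ≥ 11.3 W/(m·K); max service T ≥ 404 °C; σ_y ≥ 88.7 MPa. Survivors: gray cast iron, stainless steel.
Normalizing units and computing the index:
  gray cast iron: E = 118.2 GPa, ρ = 7080 kg/m³
  stainless steel: E = 196.5 GPa, ρ = 7920 kg/m³
  stainless steel: M = 1.77×10⁻³
  gray cast iron: M = 1.54×10⁻³
Highest index: stainless steel.

stainless steel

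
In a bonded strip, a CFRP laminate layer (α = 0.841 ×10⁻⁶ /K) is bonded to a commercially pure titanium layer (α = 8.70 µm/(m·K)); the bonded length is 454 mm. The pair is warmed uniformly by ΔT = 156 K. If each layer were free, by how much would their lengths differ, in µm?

Δα = |0.841 − 8.70|×10⁻⁶/K = 7.86×10⁻⁶/K.
ΔL_mismatch = Δα·L·ΔT = 7.86×10⁻⁶ × 454.0 mm × 156.0 K = 557 µm.

557 µm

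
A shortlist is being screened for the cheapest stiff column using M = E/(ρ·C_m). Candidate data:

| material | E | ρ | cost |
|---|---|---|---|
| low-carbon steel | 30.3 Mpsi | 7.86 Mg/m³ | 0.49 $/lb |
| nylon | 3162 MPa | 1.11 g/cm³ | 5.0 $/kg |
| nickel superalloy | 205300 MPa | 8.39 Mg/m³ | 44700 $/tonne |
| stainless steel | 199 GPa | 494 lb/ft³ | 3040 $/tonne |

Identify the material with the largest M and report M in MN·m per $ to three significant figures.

low-carbon steel, M = 24.6 MN·m per $

After converting to SI:
  low-carbon steel: E = 208.9 GPa, ρ = 7860 kg/m³, cost = 1.080 $/kg
  nylon: E = 3.162 GPa, ρ = 1110 kg/m³, cost = 5.000 $/kg
  nickel superalloy: E = 205.3 GPa, ρ = 8390 kg/m³, cost = 44.70 $/kg
  stainless steel: E = 199.0 GPa, ρ = 7913 kg/m³, cost = 3.040 $/kg
  low-carbon steel: M = 24.6 MN·m per $
  stainless steel: M = 8.27 MN·m per $
  nylon: M = 0.570 MN·m per $
  nickel superalloy: M = 0.547 MN·m per $
The maximum is for low-carbon steel.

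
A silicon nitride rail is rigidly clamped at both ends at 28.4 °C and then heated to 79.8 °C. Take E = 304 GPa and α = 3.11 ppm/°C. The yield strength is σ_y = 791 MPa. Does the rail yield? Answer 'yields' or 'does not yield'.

ΔT = 51.40 K. Constrained thermal stress σ = E·α·ΔT = 304.0×10³ MPa × 3.11×10⁻⁶ × 51.40 = 48.6 MPa (compressive).
Compare to σ_y = 791 MPa: σ < σ_y, so it does not yield.

does not yield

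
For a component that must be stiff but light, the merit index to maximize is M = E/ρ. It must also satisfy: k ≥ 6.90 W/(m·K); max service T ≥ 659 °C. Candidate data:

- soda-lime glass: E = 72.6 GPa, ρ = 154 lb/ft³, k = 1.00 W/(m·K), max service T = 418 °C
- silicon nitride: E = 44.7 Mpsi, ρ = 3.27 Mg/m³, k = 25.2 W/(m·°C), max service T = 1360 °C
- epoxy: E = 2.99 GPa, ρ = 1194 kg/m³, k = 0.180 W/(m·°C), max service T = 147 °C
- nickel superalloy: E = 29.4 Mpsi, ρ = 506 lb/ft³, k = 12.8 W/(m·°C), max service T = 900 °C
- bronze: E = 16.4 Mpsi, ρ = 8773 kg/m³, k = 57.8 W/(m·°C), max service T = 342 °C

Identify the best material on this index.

Screen on constraints: k ≥ 6.90 W/(m·K); max service T ≥ 659 °C. Survivors: silicon nitride, nickel superalloy.
Normalizing units and computing the index:
  silicon nitride: E = 308.2 GPa, ρ = 3270 kg/m³
  nickel superalloy: E = 202.7 GPa, ρ = 8105 kg/m³
  silicon nitride: M = 94.2 MN·m/kg
  nickel superalloy: M = 25.0 MN·m/kg
Highest index: silicon nitride.

silicon nitride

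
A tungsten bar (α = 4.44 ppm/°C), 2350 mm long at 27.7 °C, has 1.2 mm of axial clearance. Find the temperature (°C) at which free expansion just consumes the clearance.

α·L₀·ΔT = 1.2 mm ⇒ ΔT = 1.2 / (4.44×10⁻⁶ × 2350.0) = 115.0 K.
T = 27.7 + 115.0 = 142.7 °C.

143 °C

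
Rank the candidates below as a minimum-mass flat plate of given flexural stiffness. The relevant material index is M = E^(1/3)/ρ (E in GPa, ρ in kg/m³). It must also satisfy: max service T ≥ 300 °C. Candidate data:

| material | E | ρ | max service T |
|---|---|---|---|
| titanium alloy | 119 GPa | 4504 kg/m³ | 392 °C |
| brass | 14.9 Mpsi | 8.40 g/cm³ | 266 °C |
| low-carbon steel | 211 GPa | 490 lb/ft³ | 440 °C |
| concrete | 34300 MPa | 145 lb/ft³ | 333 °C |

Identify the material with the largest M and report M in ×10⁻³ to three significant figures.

Screen on constraints: max service T ≥ 300 °C. Survivors: titanium alloy, low-carbon steel, concrete.
In SI units:
  titanium alloy: E = 119.0 GPa, ρ = 4504 kg/m³
  low-carbon steel: E = 211.0 GPa, ρ = 7849 kg/m³
  concrete: E = 34.30 GPa, ρ = 2323 kg/m³
  concrete: M = 1.40×10⁻³
  titanium alloy: M = 1.09×10⁻³
  low-carbon steel: M = 0.758×10⁻³
The maximum is for concrete.

concrete, M = 1.40×10⁻³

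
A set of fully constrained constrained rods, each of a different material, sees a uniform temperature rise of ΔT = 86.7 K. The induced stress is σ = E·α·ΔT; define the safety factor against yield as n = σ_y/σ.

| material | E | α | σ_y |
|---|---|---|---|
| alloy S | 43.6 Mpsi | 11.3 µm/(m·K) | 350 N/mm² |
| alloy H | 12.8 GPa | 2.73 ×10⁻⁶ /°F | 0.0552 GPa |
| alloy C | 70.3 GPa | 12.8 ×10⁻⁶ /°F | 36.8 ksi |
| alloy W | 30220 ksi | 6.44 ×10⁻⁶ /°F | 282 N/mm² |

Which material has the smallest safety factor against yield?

alloy S

In consistent units (E in GPa, α in ×10⁻⁶/K, σ_y in MPa):
  alloy S: E = 300.6, α = 11.3, σ_y = 350.0 → σ = 295 MPa, n = 1.19
  alloy H: E = 12.80, α = 4.91, σ_y = 55.20 → σ = 5.45 MPa, n = 10.1
  alloy C: E = 70.30, α = 23.0, σ_y = 253.7 → σ = 140 MPa, n = 1.81
  alloy W: E = 208.4, α = 11.6, σ_y = 282.0 → σ = 209 MPa, n = 1.35
Alloy S has the lowest safety factor, n = 1.19.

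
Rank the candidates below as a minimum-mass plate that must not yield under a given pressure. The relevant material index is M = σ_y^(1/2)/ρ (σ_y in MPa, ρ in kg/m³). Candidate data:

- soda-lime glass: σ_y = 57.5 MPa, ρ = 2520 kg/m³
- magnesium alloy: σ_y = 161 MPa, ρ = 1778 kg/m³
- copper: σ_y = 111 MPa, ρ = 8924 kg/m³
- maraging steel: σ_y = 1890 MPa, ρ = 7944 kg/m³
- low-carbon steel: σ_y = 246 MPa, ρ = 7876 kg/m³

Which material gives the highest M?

magnesium alloy

Per-candidate index values:
  magnesium alloy: M = 7.14×10⁻³
  maraging steel: M = 5.47×10⁻³
  soda-lime glass: M = 3.01×10⁻³
  low-carbon steel: M = 1.99×10⁻³
  copper: M = 1.18×10⁻³
Highest index: magnesium alloy.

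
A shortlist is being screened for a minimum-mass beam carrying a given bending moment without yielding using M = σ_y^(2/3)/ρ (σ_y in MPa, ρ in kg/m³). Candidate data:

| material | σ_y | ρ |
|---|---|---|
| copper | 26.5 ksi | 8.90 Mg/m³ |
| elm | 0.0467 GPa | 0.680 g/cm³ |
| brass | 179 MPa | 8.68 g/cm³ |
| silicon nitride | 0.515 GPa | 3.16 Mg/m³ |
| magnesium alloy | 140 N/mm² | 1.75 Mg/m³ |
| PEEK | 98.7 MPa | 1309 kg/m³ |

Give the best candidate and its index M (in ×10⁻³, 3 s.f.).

In SI units:
  copper: σ_y = 182.7 MPa, ρ = 8900 kg/m³
  elm: σ_y = 46.70 MPa, ρ = 680.0 kg/m³
  brass: σ_y = 179.0 MPa, ρ = 8680 kg/m³
  silicon nitride: σ_y = 515.0 MPa, ρ = 3160 kg/m³
  magnesium alloy: σ_y = 140.0 MPa, ρ = 1750 kg/m³
  PEEK: σ_y = 98.70 MPa, ρ = 1309 kg/m³
  silicon nitride: M = 20.3×10⁻³
  elm: M = 19.1×10⁻³
  PEEK: M = 16.3×10⁻³
  magnesium alloy: M = 15.4×10⁻³
  brass: M = 3.66×10⁻³
  copper: M = 3.62×10⁻³
Silicon nitride ranks first.

silicon nitride, M = 20.3×10⁻³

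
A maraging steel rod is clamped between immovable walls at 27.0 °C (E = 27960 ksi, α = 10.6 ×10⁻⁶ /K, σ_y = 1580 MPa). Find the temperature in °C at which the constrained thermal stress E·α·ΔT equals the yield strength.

800 °C

E = 27960 ksi = 192.8 GPa.
E·α·ΔT = 1580 MPa ⇒ ΔT = 1580 / (192.8×10³ × 10.6×10⁻⁶) = 773.2 K.
T = 27.0 + 773.2 = 800.2 °C.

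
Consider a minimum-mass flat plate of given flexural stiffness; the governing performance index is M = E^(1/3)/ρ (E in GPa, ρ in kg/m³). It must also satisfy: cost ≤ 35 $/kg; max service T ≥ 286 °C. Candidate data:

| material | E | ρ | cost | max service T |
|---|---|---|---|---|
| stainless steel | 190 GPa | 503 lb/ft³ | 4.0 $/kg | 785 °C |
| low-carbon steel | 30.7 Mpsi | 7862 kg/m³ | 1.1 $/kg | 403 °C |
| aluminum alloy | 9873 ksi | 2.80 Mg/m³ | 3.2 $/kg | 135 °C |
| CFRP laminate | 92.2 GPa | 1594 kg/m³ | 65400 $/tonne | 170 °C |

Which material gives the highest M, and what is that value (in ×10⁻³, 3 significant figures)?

Screen on constraints: cost ≤ 35 $/kg; max service T ≥ 286 °C. Survivors: stainless steel, low-carbon steel.
Putting every candidate on a common basis:
  stainless steel: E = 190.0 GPa, ρ = 8057 kg/m³
  low-carbon steel: E = 211.7 GPa, ρ = 7862 kg/m³
  low-carbon steel: M = 0.758×10⁻³
  stainless steel: M = 0.714×10⁻³
The maximum is for low-carbon steel.

low-carbon steel, M = 0.758×10⁻³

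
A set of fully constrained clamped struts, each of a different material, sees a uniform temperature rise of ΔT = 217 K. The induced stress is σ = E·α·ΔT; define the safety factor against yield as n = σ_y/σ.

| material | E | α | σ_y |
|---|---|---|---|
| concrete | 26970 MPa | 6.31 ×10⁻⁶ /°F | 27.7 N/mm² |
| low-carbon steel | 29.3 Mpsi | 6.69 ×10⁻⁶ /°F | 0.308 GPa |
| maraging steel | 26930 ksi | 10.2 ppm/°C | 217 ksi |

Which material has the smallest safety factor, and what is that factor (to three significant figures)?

Converting E to GPa, α to ×10⁻⁶/K, σ_y to MPa, then σ and n for each:
  concrete: E = 26.97, α = 11.4, σ_y = 27.70 → σ = 66.5 MPa, n = 0.417
  low-carbon steel: E = 202.0, α = 12.0, σ_y = 308.0 → σ = 528 MPa, n = 0.583
  maraging steel: E = 185.7, α = 10.2, σ_y = 1496 → σ = 411 MPa, n = 3.64
Concrete has the lowest safety factor, n = 0.417.

concrete, n = 0.417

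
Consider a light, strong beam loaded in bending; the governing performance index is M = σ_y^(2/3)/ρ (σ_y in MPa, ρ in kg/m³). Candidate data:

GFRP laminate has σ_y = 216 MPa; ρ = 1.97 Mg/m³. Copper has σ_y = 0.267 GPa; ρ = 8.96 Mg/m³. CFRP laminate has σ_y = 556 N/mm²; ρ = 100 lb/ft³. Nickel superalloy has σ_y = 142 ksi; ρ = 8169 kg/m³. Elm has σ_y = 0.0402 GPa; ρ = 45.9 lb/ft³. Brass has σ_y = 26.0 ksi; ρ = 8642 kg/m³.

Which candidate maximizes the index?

Convert each candidate to consistent units, then evaluate M:
  GFRP laminate: σ_y = 216.0 MPa, ρ = 1970 kg/m³
  copper: σ_y = 267.0 MPa, ρ = 8960 kg/m³
  CFRP laminate: σ_y = 556.0 MPa, ρ = 1602 kg/m³
  nickel superalloy: σ_y = 979.1 MPa, ρ = 8169 kg/m³
  elm: σ_y = 40.20 MPa, ρ = 735.2 kg/m³
  brass: σ_y = 179.3 MPa, ρ = 8642 kg/m³
  CFRP laminate: M = 42.2×10⁻³
  GFRP laminate: M = 18.3×10⁻³
  elm: M = 16.0×10⁻³
  nickel superalloy: M = 12.1×10⁻³
  copper: M = 4.63×10⁻³
  brass: M = 3.68×10⁻³
CFRP laminate ranks first.

CFRP laminate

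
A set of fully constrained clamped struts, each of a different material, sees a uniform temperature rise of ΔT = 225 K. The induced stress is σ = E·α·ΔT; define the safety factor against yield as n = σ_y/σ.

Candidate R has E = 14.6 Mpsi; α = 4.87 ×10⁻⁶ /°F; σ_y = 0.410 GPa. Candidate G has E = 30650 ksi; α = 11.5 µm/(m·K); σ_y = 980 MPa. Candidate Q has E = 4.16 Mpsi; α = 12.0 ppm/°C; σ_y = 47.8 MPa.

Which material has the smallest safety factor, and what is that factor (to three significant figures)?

With everything in SI (GPa, ×10⁻⁶/K, MPa):
  candidate R: E = 100.7, α = 8.77, σ_y = 410.0 → σ = 199 MPa, n = 2.07
  candidate G: E = 211.3, α = 11.5, σ_y = 980.0 → σ = 547 MPa, n = 1.79
  candidate Q: E = 28.68, α = 12.0, σ_y = 47.80 → σ = 77.4 MPa, n = 0.617
Smallest n: candidate Q with n = 0.617.

candidate Q, n = 0.617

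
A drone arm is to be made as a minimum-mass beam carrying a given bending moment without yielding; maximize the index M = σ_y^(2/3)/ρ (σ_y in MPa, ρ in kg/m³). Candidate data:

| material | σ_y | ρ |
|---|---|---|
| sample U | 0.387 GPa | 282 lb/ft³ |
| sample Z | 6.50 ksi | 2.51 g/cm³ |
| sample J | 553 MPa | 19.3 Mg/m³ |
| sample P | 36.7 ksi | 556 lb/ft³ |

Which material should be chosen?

Convert each candidate to consistent units, then evaluate M:
  sample U: σ_y = 387.0 MPa, ρ = 4517 kg/m³
  sample Z: σ_y = 44.82 MPa, ρ = 2510 kg/m³
  sample J: σ_y = 553.0 MPa, ρ = 19300 kg/m³
  sample P: σ_y = 253.0 MPa, ρ = 8906 kg/m³
  sample U: M = 11.8×10⁻³
  sample Z: M = 5.03×10⁻³
  sample P: M = 4.49×10⁻³
  sample J: M = 3.49×10⁻³
Sample U ranks first.

sample U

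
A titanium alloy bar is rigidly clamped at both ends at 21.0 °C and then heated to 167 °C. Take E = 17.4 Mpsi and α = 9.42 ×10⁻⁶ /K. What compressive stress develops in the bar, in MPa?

165 MPa

E = 17.4 Mpsi = 120.0 GPa.
ΔT = 146.0 K. Constrained thermal stress σ = E·α·ΔT = 120.0×10³ MPa × 9.42×10⁻⁶ × 146.0 = 165 MPa (compressive).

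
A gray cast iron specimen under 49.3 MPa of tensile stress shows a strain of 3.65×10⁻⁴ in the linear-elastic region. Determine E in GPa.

135 GPa

E = σ/ε = 49.3 MPa / 3.65×10⁻⁴ = 135100 MPa = 135 GPa.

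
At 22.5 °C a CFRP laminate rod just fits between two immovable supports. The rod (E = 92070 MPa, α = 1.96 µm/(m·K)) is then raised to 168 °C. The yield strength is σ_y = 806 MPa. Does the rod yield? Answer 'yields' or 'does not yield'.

does not yield

E = 92070 MPa = 92.07 GPa.
ΔT = 145.5 K. Constrained thermal stress σ = E·α·ΔT = 92.07×10³ MPa × 1.96×10⁻⁶ × 145.5 = 26.3 MPa (compressive).
Compare to σ_y = 806 MPa: σ < σ_y, so it does not yield.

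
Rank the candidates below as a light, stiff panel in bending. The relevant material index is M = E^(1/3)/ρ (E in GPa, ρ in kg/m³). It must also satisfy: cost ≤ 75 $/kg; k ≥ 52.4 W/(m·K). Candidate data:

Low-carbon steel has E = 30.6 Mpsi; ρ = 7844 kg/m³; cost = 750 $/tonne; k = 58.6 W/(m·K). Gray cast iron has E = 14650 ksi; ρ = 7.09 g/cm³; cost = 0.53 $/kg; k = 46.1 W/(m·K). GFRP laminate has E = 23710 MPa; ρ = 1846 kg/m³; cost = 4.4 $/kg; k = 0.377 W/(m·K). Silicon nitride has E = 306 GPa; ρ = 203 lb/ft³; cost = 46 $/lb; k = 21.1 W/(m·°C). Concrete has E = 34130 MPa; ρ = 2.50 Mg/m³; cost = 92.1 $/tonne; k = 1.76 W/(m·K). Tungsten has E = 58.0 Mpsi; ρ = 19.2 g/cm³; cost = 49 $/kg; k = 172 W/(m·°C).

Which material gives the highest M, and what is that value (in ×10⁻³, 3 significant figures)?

low-carbon steel, M = 0.759×10⁻³

Screen on constraints: cost ≤ 75 $/kg; k ≥ 52.4 W/(m·K). Survivors: low-carbon steel, tungsten.
Normalizing units and computing the index:
  low-carbon steel: E = 211.0 GPa, ρ = 7844 kg/m³
  tungsten: E = 399.9 GPa, ρ = 19200 kg/m³
  low-carbon steel: M = 0.759×10⁻³
  tungsten: M = 0.384×10⁻³
Low-carbon steel has the largest M.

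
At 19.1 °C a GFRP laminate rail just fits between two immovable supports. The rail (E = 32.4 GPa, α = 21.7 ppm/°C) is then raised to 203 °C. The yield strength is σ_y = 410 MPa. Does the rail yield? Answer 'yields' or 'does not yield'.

ΔT = 183.9 K. Constrained thermal stress σ = E·α·ΔT = 32.40×10³ MPa × 21.7×10⁻⁶ × 183.9 = 129 MPa (compressive).
Compare to σ_y = 410 MPa: σ < σ_y, so it does not yield.

does not yield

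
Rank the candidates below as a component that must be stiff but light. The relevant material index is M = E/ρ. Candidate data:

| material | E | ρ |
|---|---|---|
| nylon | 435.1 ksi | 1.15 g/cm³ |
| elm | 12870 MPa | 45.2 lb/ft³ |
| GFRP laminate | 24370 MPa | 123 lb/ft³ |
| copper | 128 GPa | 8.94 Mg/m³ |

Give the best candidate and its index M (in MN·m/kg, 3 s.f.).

In SI units:
  nylon: E = 3.000 GPa, ρ = 1150 kg/m³
  elm: E = 12.87 GPa, ρ = 724.0 kg/m³
  GFRP laminate: E = 24.37 GPa, ρ = 1970 kg/m³
  copper: E = 128.0 GPa, ρ = 8940 kg/m³
  elm: M = 17.8 MN·m/kg
  copper: M = 14.3 MN·m/kg
  GFRP laminate: M = 12.4 MN·m/kg
  nylon: M = 2.61 MN·m/kg
Elm ranks first.

elm, M = 17.8 MN·m/kg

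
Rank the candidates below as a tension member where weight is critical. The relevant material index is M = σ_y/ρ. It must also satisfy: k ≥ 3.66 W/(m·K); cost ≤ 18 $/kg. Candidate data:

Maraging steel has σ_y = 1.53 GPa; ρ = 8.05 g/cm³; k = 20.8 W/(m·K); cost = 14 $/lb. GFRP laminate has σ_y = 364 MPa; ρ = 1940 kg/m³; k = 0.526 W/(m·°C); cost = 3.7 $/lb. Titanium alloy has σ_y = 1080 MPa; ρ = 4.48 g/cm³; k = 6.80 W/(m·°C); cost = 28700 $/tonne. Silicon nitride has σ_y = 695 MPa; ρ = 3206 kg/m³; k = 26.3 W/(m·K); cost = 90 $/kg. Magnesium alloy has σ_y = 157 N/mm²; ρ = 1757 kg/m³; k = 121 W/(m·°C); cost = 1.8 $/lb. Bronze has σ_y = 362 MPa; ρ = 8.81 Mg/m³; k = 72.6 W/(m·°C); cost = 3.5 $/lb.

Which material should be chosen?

Screen on constraints: k ≥ 3.66 W/(m·K); cost ≤ 18 $/kg. Survivors: magnesium alloy, bronze.
After converting to SI:
  magnesium alloy: σ_y = 157.0 MPa, ρ = 1757 kg/m³
  bronze: σ_y = 362.0 MPa, ρ = 8810 kg/m³
  magnesium alloy: M = 89.4 kN·m/kg
  bronze: M = 41.1 kN·m/kg
The maximum is for magnesium alloy.

magnesium alloy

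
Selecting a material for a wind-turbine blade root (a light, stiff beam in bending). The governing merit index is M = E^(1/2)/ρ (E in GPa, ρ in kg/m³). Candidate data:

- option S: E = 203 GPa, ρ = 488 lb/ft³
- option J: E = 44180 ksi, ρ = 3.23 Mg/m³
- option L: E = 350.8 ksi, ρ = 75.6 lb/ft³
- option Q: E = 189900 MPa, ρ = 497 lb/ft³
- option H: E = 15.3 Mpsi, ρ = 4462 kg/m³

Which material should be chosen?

Normalizing units and computing the index:
  option S: E = 203.0 GPa, ρ = 7817 kg/m³
  option J: E = 304.6 GPa, ρ = 3230 kg/m³
  option L: E = 2.419 GPa, ρ = 1211 kg/m³
  option Q: E = 189.9 GPa, ρ = 7961 kg/m³
  option H: E = 105.5 GPa, ρ = 4462 kg/m³
  option J: M = 5.40×10⁻³
  option H: M = 2.30×10⁻³
  option S: M = 1.82×10⁻³
  option Q: M = 1.73×10⁻³
  option L: M = 1.28×10⁻³
Highest index: option J.

option J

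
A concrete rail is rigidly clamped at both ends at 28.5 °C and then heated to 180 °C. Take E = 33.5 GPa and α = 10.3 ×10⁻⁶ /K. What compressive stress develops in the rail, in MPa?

52.3 MPa

ΔT = 151.5 K. Constrained thermal stress σ = E·α·ΔT = 33.50×10³ MPa × 10.3×10⁻⁶ × 151.5 = 52.3 MPa (compressive).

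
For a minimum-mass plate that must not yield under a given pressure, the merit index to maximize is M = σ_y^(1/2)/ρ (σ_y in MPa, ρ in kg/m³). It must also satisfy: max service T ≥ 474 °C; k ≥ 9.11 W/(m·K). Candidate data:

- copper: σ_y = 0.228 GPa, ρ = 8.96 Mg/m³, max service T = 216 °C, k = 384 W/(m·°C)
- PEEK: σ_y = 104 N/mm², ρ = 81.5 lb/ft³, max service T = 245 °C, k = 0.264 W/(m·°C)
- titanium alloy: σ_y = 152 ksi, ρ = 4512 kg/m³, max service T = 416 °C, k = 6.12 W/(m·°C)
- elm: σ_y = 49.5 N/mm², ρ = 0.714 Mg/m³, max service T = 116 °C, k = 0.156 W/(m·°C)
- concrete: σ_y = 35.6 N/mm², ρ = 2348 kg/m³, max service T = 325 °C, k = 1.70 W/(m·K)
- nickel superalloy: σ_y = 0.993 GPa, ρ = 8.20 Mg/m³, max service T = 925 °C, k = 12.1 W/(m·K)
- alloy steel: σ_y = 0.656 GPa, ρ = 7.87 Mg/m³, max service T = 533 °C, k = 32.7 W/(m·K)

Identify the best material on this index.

Screen on constraints: max service T ≥ 474 °C; k ≥ 9.11 W/(m·K). Survivors: nickel superalloy, alloy steel.
Putting every candidate on a common basis:
  nickel superalloy: σ_y = 993.0 MPa, ρ = 8200 kg/m³
  alloy steel: σ_y = 656.0 MPa, ρ = 7870 kg/m³
  nickel superalloy: M = 3.84×10⁻³
  alloy steel: M = 3.25×10⁻³
Nickel superalloy ranks first.

nickel superalloy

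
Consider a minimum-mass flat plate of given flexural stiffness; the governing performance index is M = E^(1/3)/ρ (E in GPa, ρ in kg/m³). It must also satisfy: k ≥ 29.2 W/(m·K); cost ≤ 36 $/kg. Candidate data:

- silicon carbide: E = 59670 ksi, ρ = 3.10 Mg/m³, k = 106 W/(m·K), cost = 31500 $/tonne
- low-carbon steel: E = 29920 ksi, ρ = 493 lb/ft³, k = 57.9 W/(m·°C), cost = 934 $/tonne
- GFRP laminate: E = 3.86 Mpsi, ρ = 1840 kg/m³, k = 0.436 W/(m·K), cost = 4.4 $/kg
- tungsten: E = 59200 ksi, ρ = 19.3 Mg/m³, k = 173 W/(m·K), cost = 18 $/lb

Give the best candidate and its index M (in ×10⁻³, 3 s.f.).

silicon carbide, M = 2.40×10⁻³

Screen on constraints: k ≥ 29.2 W/(m·K); cost ≤ 36 $/kg. Survivors: silicon carbide, low-carbon steel.
After converting to SI:
  silicon carbide: E = 411.4 GPa, ρ = 3100 kg/m³
  low-carbon steel: E = 206.3 GPa, ρ = 7897 kg/m³
  silicon carbide: M = 2.40×10⁻³
  low-carbon steel: M = 0.748×10⁻³
Silicon carbide has the largest M.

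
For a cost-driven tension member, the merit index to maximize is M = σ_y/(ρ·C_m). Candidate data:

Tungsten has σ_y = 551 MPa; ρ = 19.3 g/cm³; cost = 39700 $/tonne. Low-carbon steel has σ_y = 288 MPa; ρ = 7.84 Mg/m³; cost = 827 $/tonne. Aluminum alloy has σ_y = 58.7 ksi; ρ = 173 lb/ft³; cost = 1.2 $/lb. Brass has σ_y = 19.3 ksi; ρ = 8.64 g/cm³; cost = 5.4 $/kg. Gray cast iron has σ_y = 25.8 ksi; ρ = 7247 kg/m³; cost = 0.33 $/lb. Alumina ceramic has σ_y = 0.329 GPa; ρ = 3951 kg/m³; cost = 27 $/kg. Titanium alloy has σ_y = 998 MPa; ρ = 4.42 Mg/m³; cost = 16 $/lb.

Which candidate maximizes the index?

Putting every candidate on a common basis:
  tungsten: σ_y = 551.0 MPa, ρ = 19300 kg/m³, cost = 39.70 $/kg
  low-carbon steel: σ_y = 288.0 MPa, ρ = 7840 kg/m³, cost = 0.8270 $/kg
  aluminum alloy: σ_y = 404.7 MPa, ρ = 2771 kg/m³, cost = 2.646 $/kg
  brass: σ_y = 133.1 MPa, ρ = 8640 kg/m³, cost = 5.400 $/kg
  gray cast iron: σ_y = 177.9 MPa, ρ = 7247 kg/m³, cost = 0.7275 $/kg
  alumina ceramic: σ_y = 329.0 MPa, ρ = 3951 kg/m³, cost = 27.00 $/kg
  titanium alloy: σ_y = 998.0 MPa, ρ = 4420 kg/m³, cost = 35.27 $/kg
  aluminum alloy: M = 55.2 kN·m per $
  low-carbon steel: M = 44.4 kN·m per $
  gray cast iron: M = 33.7 kN·m per $
  titanium alloy: M = 6.40 kN·m per $
  alumina ceramic: M = 3.08 kN·m per $
  brass: M = 2.85 kN·m per $
  tungsten: M = 0.719 kN·m per $
Highest index: aluminum alloy.

aluminum alloy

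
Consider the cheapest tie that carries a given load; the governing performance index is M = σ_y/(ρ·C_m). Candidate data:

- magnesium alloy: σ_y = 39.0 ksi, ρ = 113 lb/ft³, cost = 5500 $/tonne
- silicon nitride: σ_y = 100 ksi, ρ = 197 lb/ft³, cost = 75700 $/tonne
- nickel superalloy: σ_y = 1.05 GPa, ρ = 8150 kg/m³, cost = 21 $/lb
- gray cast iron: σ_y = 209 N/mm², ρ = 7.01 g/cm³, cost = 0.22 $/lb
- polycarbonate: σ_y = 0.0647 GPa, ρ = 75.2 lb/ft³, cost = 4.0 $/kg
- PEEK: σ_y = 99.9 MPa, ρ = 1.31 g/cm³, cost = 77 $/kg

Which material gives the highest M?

In SI units:
  magnesium alloy: σ_y = 268.9 MPa, ρ = 1810 kg/m³, cost = 5.500 $/kg
  silicon nitride: σ_y = 689.5 MPa, ρ = 3156 kg/m³, cost = 75.70 $/kg
  nickel superalloy: σ_y = 1050 MPa, ρ = 8150 kg/m³, cost = 46.30 $/kg
  gray cast iron: σ_y = 209.0 MPa, ρ = 7010 kg/m³, cost = 0.4850 $/kg
  polycarbonate: σ_y = 64.70 MPa, ρ = 1205 kg/m³, cost = 4.000 $/kg
  PEEK: σ_y = 99.90 MPa, ρ = 1310 kg/m³, cost = 77.00 $/kg
  gray cast iron: M = 61.5 kN·m per $
  magnesium alloy: M = 27.0 kN·m per $
  polycarbonate: M = 13.4 kN·m per $
  silicon nitride: M = 2.89 kN·m per $
  nickel superalloy: M = 2.78 kN·m per $
  PEEK: M = 0.990 kN·m per $
Gray cast iron ranks first.

gray cast iron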